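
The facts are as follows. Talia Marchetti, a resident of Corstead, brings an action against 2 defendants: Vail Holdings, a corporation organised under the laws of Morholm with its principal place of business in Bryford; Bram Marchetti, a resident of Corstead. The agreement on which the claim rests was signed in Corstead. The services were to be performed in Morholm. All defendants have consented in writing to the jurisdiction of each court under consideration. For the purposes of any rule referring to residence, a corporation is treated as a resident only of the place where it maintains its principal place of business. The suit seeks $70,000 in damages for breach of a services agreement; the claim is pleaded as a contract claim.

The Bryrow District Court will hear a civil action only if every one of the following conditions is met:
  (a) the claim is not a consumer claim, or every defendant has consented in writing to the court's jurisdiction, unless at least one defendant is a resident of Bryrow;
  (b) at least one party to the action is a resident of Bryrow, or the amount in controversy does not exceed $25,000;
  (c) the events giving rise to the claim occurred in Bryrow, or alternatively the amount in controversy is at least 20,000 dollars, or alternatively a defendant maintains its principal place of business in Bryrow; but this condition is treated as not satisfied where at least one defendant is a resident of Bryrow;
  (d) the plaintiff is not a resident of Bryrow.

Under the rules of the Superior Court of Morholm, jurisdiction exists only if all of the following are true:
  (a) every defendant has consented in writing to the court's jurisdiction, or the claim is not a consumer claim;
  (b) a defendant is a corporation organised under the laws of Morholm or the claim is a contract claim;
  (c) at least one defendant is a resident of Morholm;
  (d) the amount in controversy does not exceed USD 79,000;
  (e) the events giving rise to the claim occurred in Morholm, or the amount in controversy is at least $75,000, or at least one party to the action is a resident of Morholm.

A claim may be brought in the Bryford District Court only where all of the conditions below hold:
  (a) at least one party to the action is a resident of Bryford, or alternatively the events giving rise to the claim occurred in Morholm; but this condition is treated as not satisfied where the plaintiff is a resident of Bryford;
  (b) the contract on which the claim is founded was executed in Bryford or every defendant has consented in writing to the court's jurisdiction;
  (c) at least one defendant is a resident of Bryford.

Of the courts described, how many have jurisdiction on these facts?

1

The Bryrow District Court:
  (a) The claim is a contract claim, not a consumer claim, so one alternative holds. Satisfied.
  (b) No party resides in Bryrow; the amount in controversy is $70,000, above the USD 25,000 ceiling — none of the alternatives is met. Not satisfied.
  (c) The amount in controversy is $70,000, which meets the $20,000 floor, so this disjunct is met. The carve-out does not apply: no defendant resides in Bryrow (they reside in Bryford, Corstead). Met.
  (d) The plaintiff resides in Corstead, which is not Bryrow. Met.
  → Not every requirement is met — no jurisdiction.
The Superior Court of Morholm:
  (a) Every defendant has filed written consent — that alternative is enough. Condition met.
  (b) Vail Holdings is organised under the laws of Morholm, which satisfies one of the alternatives. Satisfied.
  (c) No defendant resides in Morholm (they reside in Bryford, Corstead). Fails.
  (d) The amount in controversy is 70,000 dollars, within the USD 79,000 ceiling. Condition met.
  (e) The operative events occurred in Morholm, so this disjunct is met. Met.
  → The court lacks jurisdiction.
The Bryford District Court:
  (a) Vail Holdings resides in Bryford, so this disjunct is met. The carve-out does not apply: the plaintiff resides in Corstead, not Bryford. Met.
  (b) Every defendant has filed written consent, so one alternative holds. Satisfied.
  (c) Vail Holdings resides in Bryford. Satisfied.
  → The court has jurisdiction.
Courts with jurisdiction: the Bryford District Court — 1 in total.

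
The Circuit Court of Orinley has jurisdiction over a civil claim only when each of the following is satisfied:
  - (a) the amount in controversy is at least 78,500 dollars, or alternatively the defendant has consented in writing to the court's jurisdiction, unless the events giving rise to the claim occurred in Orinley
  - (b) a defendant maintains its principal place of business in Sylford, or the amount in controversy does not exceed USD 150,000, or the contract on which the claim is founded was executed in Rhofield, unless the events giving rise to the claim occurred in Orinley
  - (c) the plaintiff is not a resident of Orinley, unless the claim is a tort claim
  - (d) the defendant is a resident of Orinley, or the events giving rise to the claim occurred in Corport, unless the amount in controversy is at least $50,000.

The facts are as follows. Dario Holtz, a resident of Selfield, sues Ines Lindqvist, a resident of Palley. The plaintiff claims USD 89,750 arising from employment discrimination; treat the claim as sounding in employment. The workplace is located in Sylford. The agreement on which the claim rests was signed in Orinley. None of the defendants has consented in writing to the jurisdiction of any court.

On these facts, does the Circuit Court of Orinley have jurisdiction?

Yes

The Circuit Court of Orinley:
  (a) The amount in controversy is USD 89,750, which meets the $78,500 floor — that alternative is enough. Satisfied.
  (b) The amount in controversy is USD 89,750, within the 150,000 dollars ceiling, which satisfies one of the alternatives. Satisfied.
  (c) The plaintiff resides in Selfield, which is not Orinley. Met.
  (d) The defendant resides in Palley, not Orinley; the operative events occurred in Sylford, not Corport — none of the alternatives is met. But the amount in controversy is 89,750 dollars, which meets the USD 50,000 floor, and the 'unless' clause therefore excuses the requirement. Condition met.
  → All conditions met; jurisdiction exists.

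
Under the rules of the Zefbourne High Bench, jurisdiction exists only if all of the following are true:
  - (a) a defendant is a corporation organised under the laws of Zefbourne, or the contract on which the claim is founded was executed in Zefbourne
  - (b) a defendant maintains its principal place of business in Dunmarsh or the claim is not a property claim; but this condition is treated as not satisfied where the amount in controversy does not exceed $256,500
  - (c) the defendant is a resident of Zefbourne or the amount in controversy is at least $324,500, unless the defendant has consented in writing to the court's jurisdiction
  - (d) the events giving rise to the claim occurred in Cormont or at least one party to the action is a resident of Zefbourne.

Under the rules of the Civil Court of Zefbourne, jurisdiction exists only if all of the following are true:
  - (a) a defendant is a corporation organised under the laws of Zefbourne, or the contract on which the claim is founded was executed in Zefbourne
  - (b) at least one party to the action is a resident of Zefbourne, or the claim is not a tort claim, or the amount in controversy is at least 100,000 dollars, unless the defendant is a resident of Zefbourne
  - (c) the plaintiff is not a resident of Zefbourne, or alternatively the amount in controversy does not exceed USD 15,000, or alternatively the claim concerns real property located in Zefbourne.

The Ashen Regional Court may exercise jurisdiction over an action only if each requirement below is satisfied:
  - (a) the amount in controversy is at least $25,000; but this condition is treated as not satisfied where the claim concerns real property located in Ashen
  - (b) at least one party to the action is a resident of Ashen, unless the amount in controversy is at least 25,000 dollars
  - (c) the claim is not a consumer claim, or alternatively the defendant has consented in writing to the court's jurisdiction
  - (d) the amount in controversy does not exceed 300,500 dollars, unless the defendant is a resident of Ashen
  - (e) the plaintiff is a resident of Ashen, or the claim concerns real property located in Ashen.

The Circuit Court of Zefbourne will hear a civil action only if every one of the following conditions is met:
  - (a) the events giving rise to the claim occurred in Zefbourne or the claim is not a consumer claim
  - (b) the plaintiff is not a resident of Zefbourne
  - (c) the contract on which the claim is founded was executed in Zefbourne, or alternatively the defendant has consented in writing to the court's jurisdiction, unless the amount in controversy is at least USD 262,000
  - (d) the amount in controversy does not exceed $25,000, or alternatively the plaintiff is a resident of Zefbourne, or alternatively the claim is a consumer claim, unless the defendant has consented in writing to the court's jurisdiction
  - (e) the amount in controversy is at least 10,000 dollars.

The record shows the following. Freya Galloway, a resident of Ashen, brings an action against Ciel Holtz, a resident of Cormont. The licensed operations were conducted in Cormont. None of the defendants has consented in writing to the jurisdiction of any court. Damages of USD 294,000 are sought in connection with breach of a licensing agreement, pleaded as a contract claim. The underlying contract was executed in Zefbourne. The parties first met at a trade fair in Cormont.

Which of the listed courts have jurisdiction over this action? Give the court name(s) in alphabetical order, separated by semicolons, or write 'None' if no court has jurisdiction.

the Ashen Regional Court; the Civil Court of Zefbourne

The Zefbourne High Bench:
  (a) The contract was executed in Zefbourne, so this disjunct is met. Met.
  (b) The claim is a contract claim, not a property claim, which satisfies one of the alternatives. And the carve-out is inapplicable — the amount in controversy is 294,000 dollars, above the 256,500 dollars ceiling. Met.
  (c) The defendant resides in Cormont, not Zefbourne; the amount in controversy is USD 294,000, below the 324,500 dollars floor — none of the alternatives is met. The proviso offers no rescue either, since no such written consent has been filed. Fails.
  (d) The operative events occurred in Cormont — that alternative is enough. Met.
  → At least one condition fails; no jurisdiction.
The Civil Court of Zefbourne:
  (a) The contract was executed in Zefbourne, so one alternative holds. Met.
  (b) The claim is a contract claim, not a tort claim, which satisfies one of the alternatives. Satisfied.
  (c) The plaintiff resides in Ashen, which is not Zefbourne, which satisfies one of the alternatives. Met.
  → The court has jurisdiction.
The Ashen Regional Court:
  (a) The amount in controversy is $294,000, which meets the $25,000 floor. The carve-out does not apply: the claim does not concern real property. Satisfied.
  (b) Freya Galloway resides in Ashen. Satisfied.
  (c) The claim is a contract claim, not a consumer claim, which satisfies one of the alternatives. Satisfied.
  (d) The amount in controversy is $294,000, within the 300,500 dollars ceiling. Condition met.
  (e) The plaintiff resides in Ashen, so this disjunct is met. Condition met.
  → All conditions met; jurisdiction exists.
The Circuit Court of Zefbourne:
  (a) The claim is a contract claim, not a consumer claim, which satisfies one of the alternatives. Condition met.
  (b) The plaintiff resides in Ashen, which is not Zefbourne. Condition met.
  (c) The contract was executed in Zefbourne, so one alternative holds. Satisfied.
  (d) The amount in controversy is 294,000 dollars, above the USD 25,000 ceiling; the plaintiff resides in Ashen, not Zefbourne; the claim is a contract claim, not a consumer claim — every alternative fails. The proviso offers no rescue either, since no such written consent has been filed. Not met.
  (e) The amount in controversy is $294,000, which meets the $10,000 floor. Met.
  → At least one condition fails; no jurisdiction.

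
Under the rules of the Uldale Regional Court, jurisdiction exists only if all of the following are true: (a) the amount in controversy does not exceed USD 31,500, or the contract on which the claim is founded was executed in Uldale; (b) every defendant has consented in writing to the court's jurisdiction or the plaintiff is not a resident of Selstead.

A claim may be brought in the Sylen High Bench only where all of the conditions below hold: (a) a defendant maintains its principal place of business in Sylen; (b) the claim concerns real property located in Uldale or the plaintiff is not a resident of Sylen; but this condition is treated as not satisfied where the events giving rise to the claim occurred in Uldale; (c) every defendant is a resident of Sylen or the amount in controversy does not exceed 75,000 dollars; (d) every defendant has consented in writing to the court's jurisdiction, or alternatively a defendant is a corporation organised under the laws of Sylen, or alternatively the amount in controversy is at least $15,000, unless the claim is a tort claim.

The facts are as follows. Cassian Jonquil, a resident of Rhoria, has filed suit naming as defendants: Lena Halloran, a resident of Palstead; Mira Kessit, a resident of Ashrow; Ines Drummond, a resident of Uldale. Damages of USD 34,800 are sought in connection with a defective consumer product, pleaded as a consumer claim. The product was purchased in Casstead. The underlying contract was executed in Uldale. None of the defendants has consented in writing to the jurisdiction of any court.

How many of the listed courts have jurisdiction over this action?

1

The Uldale Regional Court:
  (a) The contract was executed in Uldale, so one alternative holds. Condition met.
  (b) The plaintiff resides in Rhoria, which is not Selstead, so this disjunct is met. Condition met.
  → All conditions met; jurisdiction exists.
The Sylen High Bench:
  (a) No defendant is a corporation. Not satisfied.
  (b) The plaintiff resides in Rhoria, which is not Sylen, which satisfies one of the alternatives. The exception is not triggered, since the operative events occurred in Casstead, not Uldale. Satisfied.
  (c) The amount in controversy is USD 34,800, within the USD 75,000 ceiling, so one alternative holds. Condition met.
  (d) The amount in controversy is USD 34,800, which meets the USD 15,000 floor, which satisfies one of the alternatives. Satisfied.
  → The court lacks jurisdiction.
Courts with jurisdiction: the Uldale Regional Court — 1 in total.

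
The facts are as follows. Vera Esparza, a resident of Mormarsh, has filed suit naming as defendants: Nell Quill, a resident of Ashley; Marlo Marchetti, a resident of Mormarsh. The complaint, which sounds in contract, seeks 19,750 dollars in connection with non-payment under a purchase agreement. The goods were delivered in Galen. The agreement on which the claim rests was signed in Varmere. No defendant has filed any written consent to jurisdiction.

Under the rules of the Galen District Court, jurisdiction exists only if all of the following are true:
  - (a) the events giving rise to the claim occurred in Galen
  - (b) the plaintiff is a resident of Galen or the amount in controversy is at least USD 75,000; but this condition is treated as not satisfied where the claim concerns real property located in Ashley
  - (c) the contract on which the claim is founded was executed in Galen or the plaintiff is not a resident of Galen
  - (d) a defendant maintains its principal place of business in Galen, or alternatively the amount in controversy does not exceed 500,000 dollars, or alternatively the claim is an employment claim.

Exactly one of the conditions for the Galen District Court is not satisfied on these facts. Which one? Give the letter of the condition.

(b)

The Galen District Court:
  (a) The operative events occurred in Galen. Met.
  (b) The plaintiff resides in Mormarsh, not Galen; the amount in controversy is USD 19,750, below the 75,000 dollars floor — every alternative fails. Not met.
  (c) The plaintiff resides in Mormarsh, which is not Galen, so this disjunct is met. Satisfied.
  (d) The amount in controversy is $19,750, within the 500,000 dollars ceiling, so this disjunct is met. Met.
Only condition (b) fails.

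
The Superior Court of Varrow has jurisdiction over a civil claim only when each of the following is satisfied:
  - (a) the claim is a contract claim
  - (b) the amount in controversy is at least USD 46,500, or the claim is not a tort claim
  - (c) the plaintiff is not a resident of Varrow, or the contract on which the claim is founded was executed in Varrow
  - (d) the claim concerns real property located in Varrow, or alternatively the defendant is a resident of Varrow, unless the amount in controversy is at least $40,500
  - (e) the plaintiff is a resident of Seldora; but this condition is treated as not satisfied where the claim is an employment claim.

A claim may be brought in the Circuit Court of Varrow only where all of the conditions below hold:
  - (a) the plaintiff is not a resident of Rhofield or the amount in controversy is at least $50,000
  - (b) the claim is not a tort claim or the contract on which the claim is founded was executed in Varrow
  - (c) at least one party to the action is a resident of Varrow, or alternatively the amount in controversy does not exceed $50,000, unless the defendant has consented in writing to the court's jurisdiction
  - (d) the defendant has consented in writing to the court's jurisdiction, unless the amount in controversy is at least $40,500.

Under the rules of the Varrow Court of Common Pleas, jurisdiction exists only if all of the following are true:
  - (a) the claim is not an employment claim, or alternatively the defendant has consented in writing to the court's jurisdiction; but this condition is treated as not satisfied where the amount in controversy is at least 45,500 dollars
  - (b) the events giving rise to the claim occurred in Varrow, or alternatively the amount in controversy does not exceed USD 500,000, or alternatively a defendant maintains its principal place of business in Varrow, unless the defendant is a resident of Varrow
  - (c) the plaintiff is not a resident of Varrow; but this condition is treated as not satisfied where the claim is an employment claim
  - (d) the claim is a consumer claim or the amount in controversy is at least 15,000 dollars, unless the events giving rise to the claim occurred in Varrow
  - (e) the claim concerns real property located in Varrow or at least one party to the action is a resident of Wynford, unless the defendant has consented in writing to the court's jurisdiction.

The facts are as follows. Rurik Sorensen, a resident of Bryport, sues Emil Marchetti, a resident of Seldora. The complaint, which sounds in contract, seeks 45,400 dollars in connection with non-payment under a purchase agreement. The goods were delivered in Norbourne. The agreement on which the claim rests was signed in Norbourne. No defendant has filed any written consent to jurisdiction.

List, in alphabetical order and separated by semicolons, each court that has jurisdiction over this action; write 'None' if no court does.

the Circuit Court of Varrow

The Superior Court of Varrow:
  (a) The claim is a contract claim. Condition met.
  (b) The claim is a contract claim, not a tort claim — that alternative is enough. Met.
  (c) The plaintiff resides in Bryport, which is not Varrow, so this disjunct is met. Condition met.
  (d) The claim does not concern real property; the defendant resides in Seldora, not Varrow — no alternative holds. The proviso rescues it, though: the amount in controversy is $45,400, which meets the 40,500 dollars floor. Met.
  (e) The plaintiff resides in Bryport, not Seldora. Not met.
  → At least one condition fails; no jurisdiction.
The Circuit Court of Varrow:
  (a) The plaintiff resides in Bryport, which is not Rhofield, which satisfies one of the alternatives. Condition met.
  (b) The claim is a contract claim, not a tort claim, which satisfies one of the alternatives. Satisfied.
  (c) The amount in controversy is USD 45,400, within the $50,000 ceiling, which satisfies one of the alternatives. Met.
  (d) No such written consent has been filed. However, the amount in controversy is USD 45,400, which meets the USD 40,500 floor, so the 'unless' proviso supplies this condition. Condition met.
  → The court has jurisdiction.
The Varrow Court of Common Pleas:
  (a) The claim is a contract claim, not an employment claim, so one alternative holds. And the carve-out is inapplicable — the amount in controversy is 45,400 dollars, below the USD 45,500 floor. Satisfied.
  (b) The amount in controversy is $45,400, within the 500,000 dollars ceiling, which satisfies one of the alternatives. Satisfied.
  (c) The plaintiff resides in Bryport, which is not Varrow. And the carve-out is inapplicable — the claim is a contract claim, not an employment claim. Met.
  (d) The amount in controversy is $45,400, which meets the $15,000 floor, so this disjunct is met. Satisfied.
  (e) The claim does not concern real property; no party resides in Wynford — no alternative holds. The proviso offers no rescue either, since no such written consent has been filed. Not met.
  → No jurisdiction.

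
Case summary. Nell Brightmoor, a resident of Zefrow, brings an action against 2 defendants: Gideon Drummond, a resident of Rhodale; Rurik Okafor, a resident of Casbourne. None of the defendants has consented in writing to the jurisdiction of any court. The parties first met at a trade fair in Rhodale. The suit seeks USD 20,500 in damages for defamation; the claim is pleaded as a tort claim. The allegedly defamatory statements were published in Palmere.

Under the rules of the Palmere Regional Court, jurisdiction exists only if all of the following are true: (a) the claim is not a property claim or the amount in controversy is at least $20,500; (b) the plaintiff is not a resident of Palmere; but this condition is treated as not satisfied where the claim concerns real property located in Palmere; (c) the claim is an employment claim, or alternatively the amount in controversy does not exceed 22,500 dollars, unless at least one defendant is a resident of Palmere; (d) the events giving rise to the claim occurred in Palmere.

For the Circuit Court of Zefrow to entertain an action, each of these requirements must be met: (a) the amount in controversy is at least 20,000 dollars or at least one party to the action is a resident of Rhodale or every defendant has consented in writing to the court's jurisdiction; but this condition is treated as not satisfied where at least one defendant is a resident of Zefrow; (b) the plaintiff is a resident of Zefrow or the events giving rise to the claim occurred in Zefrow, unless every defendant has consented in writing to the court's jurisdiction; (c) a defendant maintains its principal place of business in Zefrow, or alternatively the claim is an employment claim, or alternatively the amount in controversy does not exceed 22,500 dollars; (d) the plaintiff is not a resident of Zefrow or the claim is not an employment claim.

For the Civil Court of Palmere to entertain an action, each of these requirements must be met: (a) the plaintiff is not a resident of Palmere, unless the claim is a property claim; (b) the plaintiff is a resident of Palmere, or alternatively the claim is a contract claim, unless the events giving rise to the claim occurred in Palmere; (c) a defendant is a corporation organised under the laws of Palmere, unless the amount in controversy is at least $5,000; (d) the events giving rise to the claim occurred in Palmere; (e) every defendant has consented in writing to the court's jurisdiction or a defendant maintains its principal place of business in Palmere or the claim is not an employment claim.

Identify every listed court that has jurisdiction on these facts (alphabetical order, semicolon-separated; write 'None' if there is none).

The Palmere Regional Court:
  (a) The claim is a tort claim, not a property claim, so this disjunct is met. Satisfied.
  (b) The plaintiff resides in Zefrow, which is not Palmere. And the carve-out is inapplicable — the claim does not concern real property. Condition met.
  (c) The amount in controversy is 20,500 dollars, within the 22,500 dollars ceiling, so one alternative holds. Met.
  (d) The operative events occurred in Palmere. Satisfied.
  → All conditions met; jurisdiction exists.
The Circuit Court of Zefrow:
  (a) The amount in controversy is $20,500, which meets the 20,000 dollars floor, so this disjunct is met. The exception is not triggered, since no defendant resides in Zefrow (they reside in Rhodale, Casbourne). Satisfied.
  (b) The plaintiff resides in Zefrow — that alternative is enough. Met.
  (c) The amount in controversy is 20,500 dollars, within the USD 22,500 ceiling, so this disjunct is met. Satisfied.
  (d) The claim is a tort claim, not an employment claim, so one alternative holds. Satisfied.
  → Jurisdiction lies.
The Civil Court of Palmere:
  (a) The plaintiff resides in Zefrow, which is not Palmere. Condition met.
  (b) The plaintiff resides in Zefrow, not Palmere; the claim is a tort claim, not a contract claim — every alternative fails. The proviso rescues it, though: the operative events occurred in Palmere. Met.
  (c) No defendant is a corporation. However, the amount in controversy is $20,500, which meets the 5,000 dollars floor, so the 'unless' proviso supplies this condition. Met.
  (d) The operative events occurred in Palmere. Satisfied.
  (e) The claim is a tort claim, not an employment claim, so one alternative holds. Condition met.
  → Every requirement is satisfied — jurisdiction.

the Circuit Court of Zefrow; the Civil Court of Palmere; the Palmere Regional Court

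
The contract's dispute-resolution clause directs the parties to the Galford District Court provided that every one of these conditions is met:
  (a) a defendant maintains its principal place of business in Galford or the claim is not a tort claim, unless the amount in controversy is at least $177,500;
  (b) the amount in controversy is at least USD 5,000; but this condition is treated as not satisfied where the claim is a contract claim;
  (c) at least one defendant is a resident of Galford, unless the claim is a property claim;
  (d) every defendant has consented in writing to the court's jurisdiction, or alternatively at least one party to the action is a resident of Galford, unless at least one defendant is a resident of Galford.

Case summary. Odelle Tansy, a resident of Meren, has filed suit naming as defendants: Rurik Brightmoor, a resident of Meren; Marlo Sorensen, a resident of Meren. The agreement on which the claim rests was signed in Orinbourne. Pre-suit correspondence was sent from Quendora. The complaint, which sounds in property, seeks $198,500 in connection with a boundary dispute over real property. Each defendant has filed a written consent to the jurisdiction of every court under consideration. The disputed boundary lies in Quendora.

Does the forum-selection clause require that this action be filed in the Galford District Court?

Yes

The Galford District Court:
  (a) The claim is a property claim, not a tort claim, so one alternative holds. Met.
  (b) The amount in controversy is USD 198,500, which meets the $5,000 floor. The carve-out does not apply: the claim is a property claim, not a contract claim. Condition met.
  (c) No defendant resides in Galford (they reside in Meren, Meren). The proviso rescues it, though: the claim is a property claim. Condition met.
  (d) Every defendant has filed written consent — that alternative is enough. Met.
  → Forum clause is triggered.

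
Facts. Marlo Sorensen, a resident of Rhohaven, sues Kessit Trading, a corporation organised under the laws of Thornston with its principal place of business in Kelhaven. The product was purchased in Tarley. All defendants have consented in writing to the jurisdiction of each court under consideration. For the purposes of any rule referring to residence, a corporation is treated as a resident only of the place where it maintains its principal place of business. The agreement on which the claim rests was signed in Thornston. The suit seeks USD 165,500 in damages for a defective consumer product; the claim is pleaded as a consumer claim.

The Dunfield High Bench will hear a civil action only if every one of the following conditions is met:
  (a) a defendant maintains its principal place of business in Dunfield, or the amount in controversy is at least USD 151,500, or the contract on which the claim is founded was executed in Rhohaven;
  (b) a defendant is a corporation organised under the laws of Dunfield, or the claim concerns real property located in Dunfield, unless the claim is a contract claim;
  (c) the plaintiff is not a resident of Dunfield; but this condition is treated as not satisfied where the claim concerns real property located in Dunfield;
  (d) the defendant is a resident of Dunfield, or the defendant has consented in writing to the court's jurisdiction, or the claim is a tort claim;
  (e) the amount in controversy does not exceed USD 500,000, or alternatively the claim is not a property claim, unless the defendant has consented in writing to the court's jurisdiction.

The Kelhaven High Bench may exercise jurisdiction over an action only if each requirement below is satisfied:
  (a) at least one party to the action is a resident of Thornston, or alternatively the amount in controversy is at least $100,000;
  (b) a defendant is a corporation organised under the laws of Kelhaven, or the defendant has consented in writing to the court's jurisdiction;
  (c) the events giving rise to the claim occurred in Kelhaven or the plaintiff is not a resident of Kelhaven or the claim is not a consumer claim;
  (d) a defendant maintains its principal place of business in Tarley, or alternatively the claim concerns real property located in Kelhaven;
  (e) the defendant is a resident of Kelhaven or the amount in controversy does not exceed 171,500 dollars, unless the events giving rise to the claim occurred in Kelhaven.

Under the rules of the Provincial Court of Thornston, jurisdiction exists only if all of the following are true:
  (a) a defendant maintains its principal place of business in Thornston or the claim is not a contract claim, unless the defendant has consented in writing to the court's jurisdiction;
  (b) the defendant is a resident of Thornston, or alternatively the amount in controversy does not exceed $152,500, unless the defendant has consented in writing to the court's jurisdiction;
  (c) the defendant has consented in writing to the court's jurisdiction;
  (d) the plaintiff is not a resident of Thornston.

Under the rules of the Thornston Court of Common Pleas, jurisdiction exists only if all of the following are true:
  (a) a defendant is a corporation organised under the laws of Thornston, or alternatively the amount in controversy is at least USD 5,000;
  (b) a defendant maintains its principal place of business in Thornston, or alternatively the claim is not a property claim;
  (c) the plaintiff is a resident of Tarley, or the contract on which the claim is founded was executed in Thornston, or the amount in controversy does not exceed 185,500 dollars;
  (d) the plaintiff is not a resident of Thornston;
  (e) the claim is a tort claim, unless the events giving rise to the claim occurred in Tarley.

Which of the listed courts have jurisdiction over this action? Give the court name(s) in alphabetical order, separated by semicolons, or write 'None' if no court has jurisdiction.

The Dunfield High Bench:
  (a) The amount in controversy is 165,500 dollars, which meets the $151,500 floor, so one alternative holds. Met.
  (b) The corporate defendant(s) are organised in Thornston, not Dunfield; the claim does not concern real property — no alternative holds. The proviso offers no rescue either, since the claim is a consumer claim, not a contract claim. Fails.
  (c) The plaintiff resides in Rhohaven, which is not Dunfield. The carve-out does not apply: the claim does not concern real property. Condition met.
  (d) Every defendant has filed written consent, which satisfies one of the alternatives. Satisfied.
  (e) The amount in controversy is USD 165,500, within the 500,000 dollars ceiling, so one alternative holds. Condition met.
  → Not every requirement is met — no jurisdiction.
The Kelhaven High Bench:
  (a) The amount in controversy is $165,500, which meets the 100,000 dollars floor, so this disjunct is met. Met.
  (b) Every defendant has filed written consent, so one alternative holds. Condition met.
  (c) The plaintiff resides in Rhohaven, which is not Kelhaven, which satisfies one of the alternatives. Satisfied.
  (d) The corporate defendant(s) have their principal place of business in Kelhaven, not Tarley; the claim does not concern real property — no alternative holds. Condition not met.
  (e) The defendant resides in Kelhaven, so this disjunct is met. Condition met.
  → No jurisdiction.
The Provincial Court of Thornston:
  (a) The claim is a consumer claim, not a contract claim, so one alternative holds. Condition met.
  (b) The defendant resides in Kelhaven, not Thornston; the amount in controversy is 165,500 dollars, above the USD 152,500 ceiling — none of the alternatives is met. But every defendant has filed written consent, and the 'unless' clause therefore excuses the requirement. Condition met.
  (c) Every defendant has filed written consent. Satisfied.
  (d) The plaintiff resides in Rhohaven, which is not Thornston. Satisfied.
  → Jurisdiction lies.
The Thornston Court of Common Pleas:
  (a) Kessit Trading is organised under the laws of Thornston — that alternative is enough. Met.
  (b) The claim is a consumer claim, not a property claim — that alternative is enough. Satisfied.
  (c) The contract was executed in Thornston, so this disjunct is met. Met.
  (d) The plaintiff resides in Rhohaven, which is not Thornston. Met.
  (e) The claim is a consumer claim, not a tort claim. The proviso rescues it, though: the operative events occurred in Tarley. Satisfied.
  → All conditions met; jurisdiction exists.

the Provincial Court of Thornston; the Thornston Court of Common Pleas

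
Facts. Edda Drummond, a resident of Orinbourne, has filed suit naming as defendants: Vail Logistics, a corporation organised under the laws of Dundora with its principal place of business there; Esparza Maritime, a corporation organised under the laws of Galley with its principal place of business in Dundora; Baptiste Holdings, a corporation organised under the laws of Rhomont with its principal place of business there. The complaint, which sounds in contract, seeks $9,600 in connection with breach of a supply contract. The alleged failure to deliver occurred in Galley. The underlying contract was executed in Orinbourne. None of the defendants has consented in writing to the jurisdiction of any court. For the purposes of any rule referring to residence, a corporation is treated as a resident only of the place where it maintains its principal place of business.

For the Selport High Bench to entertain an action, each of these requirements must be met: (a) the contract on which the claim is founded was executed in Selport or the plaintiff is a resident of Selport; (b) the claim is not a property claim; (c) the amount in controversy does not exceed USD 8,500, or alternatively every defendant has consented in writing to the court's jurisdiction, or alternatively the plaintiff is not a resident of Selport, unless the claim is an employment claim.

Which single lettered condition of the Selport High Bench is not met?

The Selport High Bench:
  (a) The contract was executed in Orinbourne, not Selport; the plaintiff resides in Orinbourne, not Selport — every alternative fails. Condition not met.
  (b) The claim is a contract claim, not a property claim. Condition met.
  (c) The plaintiff resides in Orinbourne, which is not Selport, so this disjunct is met. Satisfied.
Only condition (a) fails.

(a)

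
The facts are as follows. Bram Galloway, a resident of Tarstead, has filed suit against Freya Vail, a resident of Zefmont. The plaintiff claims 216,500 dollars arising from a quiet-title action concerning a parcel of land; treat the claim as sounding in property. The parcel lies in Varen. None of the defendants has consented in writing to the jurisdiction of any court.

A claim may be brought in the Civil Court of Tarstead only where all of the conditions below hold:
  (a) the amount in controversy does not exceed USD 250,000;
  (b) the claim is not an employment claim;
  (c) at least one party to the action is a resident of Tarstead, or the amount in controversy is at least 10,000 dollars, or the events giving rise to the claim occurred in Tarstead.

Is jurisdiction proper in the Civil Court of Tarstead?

Yes

The Civil Court of Tarstead:
  (a) The amount in controversy is USD 216,500, within the 250,000 dollars ceiling. Satisfied.
  (b) The claim is a property claim, not an employment claim. Met.
  (c) Bram Galloway resides in Tarstead, so one alternative holds. Satisfied.
  → Jurisdiction lies.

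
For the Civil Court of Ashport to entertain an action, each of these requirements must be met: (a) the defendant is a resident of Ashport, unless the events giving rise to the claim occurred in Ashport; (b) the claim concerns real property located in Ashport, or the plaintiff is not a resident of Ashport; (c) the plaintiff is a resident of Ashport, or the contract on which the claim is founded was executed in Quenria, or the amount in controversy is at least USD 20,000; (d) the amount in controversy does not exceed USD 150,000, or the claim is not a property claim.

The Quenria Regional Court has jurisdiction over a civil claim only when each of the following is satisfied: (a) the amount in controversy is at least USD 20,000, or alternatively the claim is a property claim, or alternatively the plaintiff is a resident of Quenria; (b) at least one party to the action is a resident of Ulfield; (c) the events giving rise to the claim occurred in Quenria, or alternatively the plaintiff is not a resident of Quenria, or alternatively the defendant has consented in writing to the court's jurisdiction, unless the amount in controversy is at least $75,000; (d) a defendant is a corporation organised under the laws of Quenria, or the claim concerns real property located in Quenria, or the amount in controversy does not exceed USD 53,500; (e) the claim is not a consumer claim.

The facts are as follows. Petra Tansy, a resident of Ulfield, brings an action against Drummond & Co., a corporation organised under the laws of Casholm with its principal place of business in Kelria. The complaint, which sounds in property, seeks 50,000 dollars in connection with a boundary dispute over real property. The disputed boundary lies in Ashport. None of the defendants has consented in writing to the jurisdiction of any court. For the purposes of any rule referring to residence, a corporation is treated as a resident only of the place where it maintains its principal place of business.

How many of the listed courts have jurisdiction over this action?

The Civil Court of Ashport:
  (a) The defendant resides in Kelria, not Ashport. The proviso rescues it, though: the operative events occurred in Ashport. Met.
  (b) The property lies in Ashport — that alternative is enough. Met.
  (c) The amount in controversy is $50,000, which meets the USD 20,000 floor, which satisfies one of the alternatives. Satisfied.
  (d) The amount in controversy is USD 50,000, within the 150,000 dollars ceiling, which satisfies one of the alternatives. Met.
  → Every requirement is satisfied — jurisdiction.
The Quenria Regional Court:
  (a) The amount in controversy is 50,000 dollars, which meets the $20,000 floor, which satisfies one of the alternatives. Condition met.
  (b) Petra Tansy resides in Ulfield. Met.
  (c) The plaintiff resides in Ulfield, which is not Quenria — that alternative is enough. Met.
  (d) The amount in controversy is 50,000 dollars, within the 53,500 dollars ceiling, so this disjunct is met. Condition met.
  (e) The claim is a property claim, not a consumer claim. Satisfied.
  → The court has jurisdiction.
Courts with jurisdiction: the Civil Court of Ashport, the Quenria Regional Court — 2 in total.

2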